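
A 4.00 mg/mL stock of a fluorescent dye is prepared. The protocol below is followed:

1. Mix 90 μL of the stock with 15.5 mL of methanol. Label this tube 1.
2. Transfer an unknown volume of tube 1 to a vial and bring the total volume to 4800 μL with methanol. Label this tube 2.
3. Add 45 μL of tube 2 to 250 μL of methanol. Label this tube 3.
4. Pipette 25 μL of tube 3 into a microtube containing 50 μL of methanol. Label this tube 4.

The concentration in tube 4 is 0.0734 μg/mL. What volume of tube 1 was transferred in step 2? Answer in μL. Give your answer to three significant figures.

300 μL

Step 1: 90 μL + 15.5 mL = 15590 μL total → factor 15590/90 = 173.22
Step 2: v brought to 4800 μL → factor = 4800 μL/v
Step 3: 45 μL + 250 μL = 295 μL total → factor 295/45 = 6.5556
Step 4: 25 μL + 50 μL = 75 μL total → factor 75/25 = 3
Product of known-step factors = 3406.7
Overall factor = 4.00 mg/mL / (0.0734 μg/mL) = 54496
Step-2 factor = 54496 / 3406.7 = 15.997
v = 4800 μL / 15.997 = 300 μL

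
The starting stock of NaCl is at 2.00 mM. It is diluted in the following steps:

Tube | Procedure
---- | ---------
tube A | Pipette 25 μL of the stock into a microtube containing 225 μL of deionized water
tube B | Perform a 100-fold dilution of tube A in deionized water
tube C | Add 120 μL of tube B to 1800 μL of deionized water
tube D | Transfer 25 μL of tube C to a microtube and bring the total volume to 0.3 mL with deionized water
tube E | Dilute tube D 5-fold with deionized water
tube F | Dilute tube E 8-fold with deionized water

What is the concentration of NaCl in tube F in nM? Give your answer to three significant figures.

0.260 nM

Step 1: 25 μL + 225 μL = 250 μL total → factor 250/25 = 10
Step 2: 100-fold → factor 100
Step 3: 120 μL + 1800 μL = 1920 μL total → factor 1920/120 = 16
Step 4: 25 μL brought to 0.3 mL → factor 300/25 = 12
Step 5: 5-fold → factor 5
Step 6: 8-fold → factor 8
Overall dilution factor = 10 × 100 × 16 × 12 × 5 × 8 = 7.68 × 10^6
Final = 2.00 mM / 7.68 × 10^6 = 2.604 × 10^-7 mM = 0.260 nM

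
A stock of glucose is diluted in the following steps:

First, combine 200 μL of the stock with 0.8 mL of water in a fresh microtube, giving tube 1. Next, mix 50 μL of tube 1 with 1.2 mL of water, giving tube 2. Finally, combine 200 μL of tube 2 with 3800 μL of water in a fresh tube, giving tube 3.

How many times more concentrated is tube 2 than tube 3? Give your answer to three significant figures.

20.0

Step 1: 200 μL + 0.8 mL = 1000 μL total → factor 1000/200 = 5
Step 2: 50 μL + 1.2 mL = 1250 μL total → factor 1250/50 = 25
Step 3: 200 μL + 3800 μL = 4000 μL total → factor 4000/200 = 20
Dilution factor to tube 2 = 125; to tube 3 = 2500
[tube 2]/[tube 3] = (factor to tube 3)/(factor to tube 2) = 2500/125 = 20.0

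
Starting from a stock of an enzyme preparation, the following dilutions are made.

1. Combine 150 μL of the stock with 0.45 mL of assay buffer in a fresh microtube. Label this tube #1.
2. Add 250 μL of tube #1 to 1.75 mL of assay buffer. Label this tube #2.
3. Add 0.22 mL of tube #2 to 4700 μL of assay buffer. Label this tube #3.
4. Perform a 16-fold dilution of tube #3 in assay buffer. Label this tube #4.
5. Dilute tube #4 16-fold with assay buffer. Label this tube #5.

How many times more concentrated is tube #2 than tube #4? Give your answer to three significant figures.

358

Step 1: 150 μL + 0.45 mL = 600 μL total → factor 600/150 = 4
Step 2: 250 μL + 1.75 mL = 2000 μL total → factor 2000/250 = 8
Step 3: 0.22 mL + 4700 μL = 4.92 mL total → factor 4.92/0.22 = 22.364
Step 4: 16-fold → factor 16
Dilution factor to tube #2 = 32; to tube #4 = 11450
[tube #2]/[tube #4] = (factor to tube #4)/(factor to tube #2) = 11450/32 = 358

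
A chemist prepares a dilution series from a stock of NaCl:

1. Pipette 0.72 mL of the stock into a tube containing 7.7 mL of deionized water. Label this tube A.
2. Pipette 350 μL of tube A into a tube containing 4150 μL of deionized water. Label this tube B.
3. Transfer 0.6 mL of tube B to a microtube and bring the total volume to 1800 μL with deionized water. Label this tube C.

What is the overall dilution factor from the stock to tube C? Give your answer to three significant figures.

451

Step 1: 0.72 mL + 7.7 mL = 8.42 mL total → factor 8.42/0.72 = 11.694
Step 2: 350 μL + 4150 μL = 4500 μL total → factor 4500/350 = 12.857
Step 3: 0.6 mL brought to 1800 μL → factor 1.8/0.6 = 3
Overall dilution factor = 11.694 × 12.857 × 3 = 451.07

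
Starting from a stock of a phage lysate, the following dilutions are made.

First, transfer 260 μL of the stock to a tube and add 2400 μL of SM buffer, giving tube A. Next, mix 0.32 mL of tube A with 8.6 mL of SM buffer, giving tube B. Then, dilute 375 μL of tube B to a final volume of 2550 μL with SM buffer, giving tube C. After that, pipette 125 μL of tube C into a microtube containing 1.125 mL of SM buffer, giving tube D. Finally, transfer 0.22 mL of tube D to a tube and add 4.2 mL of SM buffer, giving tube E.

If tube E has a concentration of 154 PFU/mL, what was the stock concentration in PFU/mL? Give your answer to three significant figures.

Step 1: 260 μL + 2400 μL = 2660 μL total → factor 2660/260 = 10.231
Step 2: 0.32 mL + 8.6 mL = 8.92 mL total → factor 8.92/0.32 = 27.875
Step 3: 375 μL brought to 2550 μL → factor 2550/375 = 6.8
Step 4: 125 μL + 1.125 mL = 1250 μL total → factor 1250/125 = 10
Step 5: 0.22 mL + 4.2 mL = 4.42 mL total → factor 4.42/0.22 = 20.091
Overall dilution factor = 10.231 × 27.875 × 6.8 × 10 × 20.091 = 3.8961 × 10^5
Stock = 154 PFU/mL × 3.8961 × 10^5 = 6.00 × 10^7 PFU/mL

6.00 × 10^7 PFU/mL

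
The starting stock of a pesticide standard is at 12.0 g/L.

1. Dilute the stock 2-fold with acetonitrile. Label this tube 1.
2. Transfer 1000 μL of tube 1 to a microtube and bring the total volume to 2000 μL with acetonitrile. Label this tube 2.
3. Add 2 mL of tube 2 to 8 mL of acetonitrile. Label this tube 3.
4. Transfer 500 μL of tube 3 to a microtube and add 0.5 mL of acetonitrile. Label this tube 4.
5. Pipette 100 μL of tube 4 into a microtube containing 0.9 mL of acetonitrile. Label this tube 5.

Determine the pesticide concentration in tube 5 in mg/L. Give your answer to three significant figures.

Step 1: 2-fold → factor 2
Step 2: 1000 μL brought to 2000 μL → factor 2000/1000 = 2
Step 3: 2 mL + 8 mL = 10 mL total → factor 10/2 = 5
Step 4: 500 μL + 0.5 mL = 1000 μL total → factor 1000/500 = 2
Step 5: 100 μL + 0.9 mL = 1000 μL total → factor 1000/100 = 10
Overall dilution factor = 2 × 2 × 5 × 2 × 10 = 400
Final = 12.0 g/L / 400 = 0.03000 g/L = 30.0 mg/L

30.0 mg/L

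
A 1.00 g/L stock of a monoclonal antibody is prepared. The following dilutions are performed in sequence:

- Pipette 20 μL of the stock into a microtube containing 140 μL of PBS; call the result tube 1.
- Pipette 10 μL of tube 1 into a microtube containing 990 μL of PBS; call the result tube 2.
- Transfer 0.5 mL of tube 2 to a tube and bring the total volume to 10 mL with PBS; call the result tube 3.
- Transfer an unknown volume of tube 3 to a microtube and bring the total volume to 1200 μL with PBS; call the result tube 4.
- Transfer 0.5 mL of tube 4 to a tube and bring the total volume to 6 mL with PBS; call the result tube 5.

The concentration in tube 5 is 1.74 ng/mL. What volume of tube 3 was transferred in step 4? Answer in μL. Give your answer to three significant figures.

401 μL

Step 1: 20 μL + 140 μL = 160 μL total → factor 160/20 = 8
Step 2: 10 μL + 990 μL = 1000 μL total → factor 1000/10 = 100
Step 3: 0.5 mL brought to 10 mL → factor 10/0.5 = 20
Step 4: v brought to 1200 μL → factor = 1200 μL/v
Step 5: 0.5 mL brought to 6 mL → factor 6/0.5 = 12
Product of known-step factors = 1.92 × 10^5
Overall factor = 1.00 g/L / (1.74 ng/mL) = 5.7471 × 10^5
Step-4 factor = 5.7471 × 10^5 / 1.92 × 10^5 = 2.9933
v = 1200 μL / 2.9933 = 401 μL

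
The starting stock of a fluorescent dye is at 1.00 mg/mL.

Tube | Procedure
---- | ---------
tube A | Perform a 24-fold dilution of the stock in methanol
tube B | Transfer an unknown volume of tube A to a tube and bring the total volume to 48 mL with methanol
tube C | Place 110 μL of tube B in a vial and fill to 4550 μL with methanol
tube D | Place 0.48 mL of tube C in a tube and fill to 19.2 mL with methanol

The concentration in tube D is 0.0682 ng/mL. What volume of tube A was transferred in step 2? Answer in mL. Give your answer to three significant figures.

Step 1: 24-fold → factor 24
Step 2: v brought to 48 mL → factor = 48 mL/v
Step 3: 110 μL brought to 4550 μL → factor 4550/110 = 41.364
Step 4: 0.48 mL brought to 19.2 mL → factor 19.2/0.48 = 40
Product of known-step factors = 39709
Overall factor = 1.00 mg/mL / (0.0682 ng/mL) = 1.4663 × 10^7
Step-2 factor = 1.4663 × 10^7 / 39709 = 369.25
v = 48 mL / 369.25 = 0.130 mL

0.130 mL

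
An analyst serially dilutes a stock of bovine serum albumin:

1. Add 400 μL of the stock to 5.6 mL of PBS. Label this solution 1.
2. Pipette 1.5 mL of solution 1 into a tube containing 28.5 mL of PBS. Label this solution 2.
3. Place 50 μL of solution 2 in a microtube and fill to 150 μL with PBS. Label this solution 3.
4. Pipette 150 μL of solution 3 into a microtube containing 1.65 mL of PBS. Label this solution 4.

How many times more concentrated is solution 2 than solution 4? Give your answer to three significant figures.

Step 1: 400 μL + 5.6 mL = 6000 μL total → factor 6000/400 = 15
Step 2: 1.5 mL + 28.5 mL = 30 mL total → factor 30/1.5 = 20
Step 3: 50 μL brought to 150 μL → factor 150/50 = 3
Step 4: 150 μL + 1.65 mL = 1800 μL total → factor 1800/150 = 12
Dilution factor to solution 2 = 300; to solution 4 = 10800
[solution 2]/[solution 4] = (factor to solution 4)/(factor to solution 2) = 10800/300 = 36.0

36.0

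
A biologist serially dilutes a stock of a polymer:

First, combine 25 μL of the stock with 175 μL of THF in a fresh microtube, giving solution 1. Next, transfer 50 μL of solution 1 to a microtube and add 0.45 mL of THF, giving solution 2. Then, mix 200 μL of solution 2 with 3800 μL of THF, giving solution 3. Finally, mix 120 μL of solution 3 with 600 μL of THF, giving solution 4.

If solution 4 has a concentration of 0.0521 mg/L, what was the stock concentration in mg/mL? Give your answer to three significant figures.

0.500 mg/mL

Step 1: 25 μL + 175 μL = 200 μL total → factor 200/25 = 8
Step 2: 50 μL + 0.45 mL = 500 μL total → factor 500/50 = 10
Step 3: 200 μL + 3800 μL = 4000 μL total → factor 4000/200 = 20
Step 4: 120 μL + 600 μL = 720 μL total → factor 720/120 = 6
Overall dilution factor = 8 × 10 × 20 × 6 = 9600
Stock = 0.0521 mg/L × 9600 = 500.2 mg/L = 0.500 mg/mL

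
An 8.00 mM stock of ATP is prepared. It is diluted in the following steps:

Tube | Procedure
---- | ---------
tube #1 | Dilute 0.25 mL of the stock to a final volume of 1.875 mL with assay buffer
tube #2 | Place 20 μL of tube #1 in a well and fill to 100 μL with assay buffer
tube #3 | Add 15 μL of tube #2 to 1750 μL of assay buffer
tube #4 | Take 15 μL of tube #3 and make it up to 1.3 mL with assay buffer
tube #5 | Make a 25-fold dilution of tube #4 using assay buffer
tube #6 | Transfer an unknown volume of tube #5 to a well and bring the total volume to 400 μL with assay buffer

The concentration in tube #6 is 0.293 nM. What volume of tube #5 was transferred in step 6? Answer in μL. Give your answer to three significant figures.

Step 1: 0.25 mL brought to 1.875 mL → factor 1.875/0.25 = 7.5
Step 2: 20 μL brought to 100 μL → factor 100/20 = 5
Step 3: 15 μL + 1750 μL = 1765 μL total → factor 1765/15 = 117.67
Step 4: 15 μL brought to 1.3 mL → factor 1300/15 = 86.667
Step 5: 25-fold → factor 25
Step 6: v brought to 400 μL → factor = 400 μL/v
Product of known-step factors = 9.5604 × 10^6
Overall factor = 8.00 mM / (0.293 nM) = 2.7304 × 10^7
Step-6 factor = 2.7304 × 10^7 / 9.5604 × 10^6 = 2.8559
v = 400 μL / 2.8559 = 140 μL

140 μL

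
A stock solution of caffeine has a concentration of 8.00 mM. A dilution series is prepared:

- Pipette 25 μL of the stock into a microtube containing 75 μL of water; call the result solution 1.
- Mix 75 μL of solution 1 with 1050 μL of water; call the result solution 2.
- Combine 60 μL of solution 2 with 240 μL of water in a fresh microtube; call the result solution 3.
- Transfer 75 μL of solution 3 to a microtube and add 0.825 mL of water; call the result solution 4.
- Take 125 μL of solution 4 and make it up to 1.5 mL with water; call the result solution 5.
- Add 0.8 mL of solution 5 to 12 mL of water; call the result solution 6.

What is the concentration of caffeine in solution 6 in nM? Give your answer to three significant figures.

Step 1: 25 μL + 75 μL = 100 μL total → factor 100/25 = 4
Step 2: 75 μL + 1050 μL = 1125 μL total → factor 1125/75 = 15
Step 3: 60 μL + 240 μL = 300 μL total → factor 300/60 = 5
Step 4: 75 μL + 0.825 mL = 900 μL total → factor 900/75 = 12
Step 5: 125 μL brought to 1.5 mL → factor 1500/125 = 12
Step 6: 0.8 mL + 12 mL = 12.8 mL total → factor 12.8/0.8 = 16
Overall dilution factor = 4 × 15 × 5 × 12 × 12 × 16 = 6.912 × 10^5
Final = 8.00 mM / 6.912 × 10^5 = 1.157 × 10^-5 mM = 11.6 nM

11.6 nM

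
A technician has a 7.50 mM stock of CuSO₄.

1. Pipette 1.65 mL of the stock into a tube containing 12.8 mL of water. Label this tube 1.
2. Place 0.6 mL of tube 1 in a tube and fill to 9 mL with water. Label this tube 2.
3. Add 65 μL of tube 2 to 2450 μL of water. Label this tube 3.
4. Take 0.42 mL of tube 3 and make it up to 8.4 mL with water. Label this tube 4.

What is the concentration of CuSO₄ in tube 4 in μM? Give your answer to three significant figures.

Step 1: 1.65 mL + 12.8 mL = 14.45 mL total → factor 14.45/1.65 = 8.7576
Step 2: 0.6 mL brought to 9 mL → factor 9/0.6 = 15
Step 3: 65 μL + 2450 μL = 2515 μL total → factor 2515/65 = 38.692
Step 4: 0.42 mL brought to 8.4 mL → factor 8.4/0.42 = 20
Overall dilution factor = 8.7576 × 15 × 38.692 × 20 = 1.0166 × 10^5
Final = 7.50 mM / 1.0166 × 10^5 = 7.378 × 10^-5 mM = 0.0738 μM

0.0738 μM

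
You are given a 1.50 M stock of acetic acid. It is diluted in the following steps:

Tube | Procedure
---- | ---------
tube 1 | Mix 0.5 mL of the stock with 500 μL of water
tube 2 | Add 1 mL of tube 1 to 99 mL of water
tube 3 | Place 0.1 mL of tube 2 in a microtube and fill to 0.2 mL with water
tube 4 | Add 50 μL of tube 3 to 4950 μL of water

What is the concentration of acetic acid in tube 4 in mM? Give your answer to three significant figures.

0.0375 mM

Step 1: 0.5 mL + 500 μL = 1 mL total → factor 1/0.5 = 2
Step 2: 1 mL + 99 mL = 100 mL total → factor 100/1 = 100
Step 3: 0.1 mL brought to 0.2 mL → factor 0.2/0.1 = 2
Step 4: 50 μL + 4950 μL = 5000 μL total → factor 5000/50 = 100
Overall dilution factor = 2 × 100 × 2 × 100 = 40000
Final = 1.50 M / 40000 = 3.750 × 10^-5 M = 0.0375 mM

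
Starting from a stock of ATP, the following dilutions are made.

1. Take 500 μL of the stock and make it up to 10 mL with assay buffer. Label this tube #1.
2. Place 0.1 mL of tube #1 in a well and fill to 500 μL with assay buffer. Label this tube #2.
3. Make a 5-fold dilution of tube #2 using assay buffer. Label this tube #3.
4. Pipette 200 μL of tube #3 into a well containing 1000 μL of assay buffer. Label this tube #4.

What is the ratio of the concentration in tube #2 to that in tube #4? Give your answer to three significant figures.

Step 1: 500 μL brought to 10 mL → factor 10000/500 = 20
Step 2: 0.1 mL brought to 500 μL → factor 0.5/0.1 = 5
Step 3: 5-fold → factor 5
Step 4: 200 μL + 1000 μL = 1200 μL total → factor 1200/200 = 6
Dilution factor to tube #2 = 100; to tube #4 = 3000
[tube #2]/[tube #4] = (factor to tube #4)/(factor to tube #2) = 3000/100 = 30.0

30.0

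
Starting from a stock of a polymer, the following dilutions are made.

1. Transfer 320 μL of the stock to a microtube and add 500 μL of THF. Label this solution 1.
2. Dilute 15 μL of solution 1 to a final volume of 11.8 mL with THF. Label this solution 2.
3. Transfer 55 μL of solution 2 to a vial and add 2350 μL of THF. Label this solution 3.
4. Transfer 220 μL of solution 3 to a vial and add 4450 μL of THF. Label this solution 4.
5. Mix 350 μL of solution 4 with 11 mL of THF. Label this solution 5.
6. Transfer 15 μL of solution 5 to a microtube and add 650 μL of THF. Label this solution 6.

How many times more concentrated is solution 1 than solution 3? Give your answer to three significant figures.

Step 1: 320 μL + 500 μL = 820 μL total → factor 820/320 = 2.5625
Step 2: 15 μL brought to 11.8 mL → factor 11800/15 = 786.67
Step 3: 55 μL + 2350 μL = 2405 μL total → factor 2405/55 = 43.727
Dilution factor to solution 1 = 2.5625; to solution 3 = 88147
[solution 1]/[solution 3] = (factor to solution 3)/(factor to solution 1) = 88147/2.5625 = 3.44 × 10^4

3.44 × 10^4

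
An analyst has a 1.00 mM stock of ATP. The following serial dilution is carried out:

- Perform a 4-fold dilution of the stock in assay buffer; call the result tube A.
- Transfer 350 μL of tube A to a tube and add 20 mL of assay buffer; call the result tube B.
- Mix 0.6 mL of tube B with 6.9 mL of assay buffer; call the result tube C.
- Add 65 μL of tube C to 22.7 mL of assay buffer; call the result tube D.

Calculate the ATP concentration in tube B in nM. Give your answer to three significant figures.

Step 1: 4-fold → factor 4
Step 2: 350 μL + 20 mL = 20350 μL total → factor 20350/350 = 58.143
Dilution factor through tube B = 4 × 58.143 = 232.57
[tube B] = 1.00 mM / 232.57 = 0.004300 mM = 4.30 × 10^3 nM

4.30 × 10^3 nM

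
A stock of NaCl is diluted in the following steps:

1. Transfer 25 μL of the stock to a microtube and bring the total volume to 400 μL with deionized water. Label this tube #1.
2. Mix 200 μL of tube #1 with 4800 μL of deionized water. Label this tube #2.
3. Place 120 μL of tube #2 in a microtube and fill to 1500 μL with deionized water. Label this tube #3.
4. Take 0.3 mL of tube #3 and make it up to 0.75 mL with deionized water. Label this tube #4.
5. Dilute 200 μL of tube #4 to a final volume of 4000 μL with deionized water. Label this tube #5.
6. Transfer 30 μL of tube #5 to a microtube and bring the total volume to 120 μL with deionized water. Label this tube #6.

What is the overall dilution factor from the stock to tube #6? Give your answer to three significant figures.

1.00 × 10^6

Step 1: 25 μL brought to 400 μL → factor 400/25 = 16
Step 2: 200 μL + 4800 μL = 5000 μL total → factor 5000/200 = 25
Step 3: 120 μL brought to 1500 μL → factor 1500/120 = 12.5
Step 4: 0.3 mL brought to 0.75 mL → factor 0.75/0.3 = 2.5
Step 5: 200 μL brought to 4000 μL → factor 4000/200 = 20
Step 6: 30 μL brought to 120 μL → factor 120/30 = 4
Overall dilution factor = 16 × 25 × 12.5 × 2.5 × 20 × 4 = 1 × 10^6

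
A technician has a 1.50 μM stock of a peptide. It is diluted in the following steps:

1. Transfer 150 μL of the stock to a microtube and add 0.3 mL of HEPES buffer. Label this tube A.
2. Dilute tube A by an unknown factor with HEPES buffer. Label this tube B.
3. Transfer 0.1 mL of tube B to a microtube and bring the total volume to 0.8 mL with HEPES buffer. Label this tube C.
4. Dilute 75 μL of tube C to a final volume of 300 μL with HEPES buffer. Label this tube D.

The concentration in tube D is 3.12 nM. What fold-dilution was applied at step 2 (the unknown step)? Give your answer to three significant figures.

Step 1: 150 μL + 0.3 mL = 450 μL total → factor 450/150 = 3
Step 2: unknown factor x
Step 3: 0.1 mL brought to 0.8 mL → factor 0.8/0.1 = 8
Step 4: 75 μL brought to 300 μL → factor 300/75 = 4
Product of known-step factors = 96
Overall factor = 1.50 μM / (3.12 nM) = 480.77
x = 480.77 / 96 = 5.01

5.01-fold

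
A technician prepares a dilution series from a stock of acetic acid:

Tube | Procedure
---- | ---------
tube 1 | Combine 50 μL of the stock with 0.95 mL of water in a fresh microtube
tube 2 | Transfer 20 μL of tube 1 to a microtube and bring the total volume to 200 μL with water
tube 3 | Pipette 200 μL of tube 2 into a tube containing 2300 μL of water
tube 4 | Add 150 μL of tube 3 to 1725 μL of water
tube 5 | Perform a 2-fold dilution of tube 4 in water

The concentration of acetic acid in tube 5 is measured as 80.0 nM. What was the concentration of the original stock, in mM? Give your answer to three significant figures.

5.00 mM

Step 1: 50 μL + 0.95 mL = 1000 μL total → factor 1000/50 = 20
Step 2: 20 μL brought to 200 μL → factor 200/20 = 10
Step 3: 200 μL + 2300 μL = 2500 μL total → factor 2500/200 = 12.5
Step 4: 150 μL + 1725 μL = 1875 μL total → factor 1875/150 = 12.5
Step 5: 2-fold → factor 2
Overall dilution factor = 20 × 10 × 12.5 × 12.5 × 2 = 62500
Stock = 80.0 nM × 62500 = 5.000 × 10^6 nM = 5.00 mM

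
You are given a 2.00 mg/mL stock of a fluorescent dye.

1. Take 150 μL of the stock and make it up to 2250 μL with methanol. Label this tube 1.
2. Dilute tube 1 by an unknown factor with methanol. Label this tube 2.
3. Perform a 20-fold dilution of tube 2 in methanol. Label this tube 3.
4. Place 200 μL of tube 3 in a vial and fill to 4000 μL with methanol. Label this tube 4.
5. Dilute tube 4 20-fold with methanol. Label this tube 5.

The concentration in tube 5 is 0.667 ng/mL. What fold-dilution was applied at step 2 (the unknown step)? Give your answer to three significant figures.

Step 1: 150 μL brought to 2250 μL → factor 2250/150 = 15
Step 2: unknown factor x
Step 3: 20-fold → factor 20
Step 4: 200 μL brought to 4000 μL → factor 4000/200 = 20
Step 5: 20-fold → factor 20
Product of known-step factors = 1.2 × 10^5
Overall factor = 2.00 mg/mL / (0.667 ng/mL) = 2.9985 × 10^6
x = 2.9985 × 10^6 / 1.2 × 10^5 = 25.0

25.0-fold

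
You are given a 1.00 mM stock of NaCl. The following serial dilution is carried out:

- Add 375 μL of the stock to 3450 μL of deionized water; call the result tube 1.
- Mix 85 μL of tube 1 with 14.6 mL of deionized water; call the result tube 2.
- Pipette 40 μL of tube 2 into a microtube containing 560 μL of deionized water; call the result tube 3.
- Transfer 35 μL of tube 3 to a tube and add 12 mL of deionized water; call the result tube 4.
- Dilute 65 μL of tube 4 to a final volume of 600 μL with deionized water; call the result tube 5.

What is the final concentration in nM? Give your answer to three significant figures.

0.0119 nM

Step 1: 375 μL + 3450 μL = 3825 μL total → factor 3825/375 = 10.2
Step 2: 85 μL + 14.6 mL = 14685 μL total → factor 14685/85 = 172.76
Step 3: 40 μL + 560 μL = 600 μL total → factor 600/40 = 15
Step 4: 35 μL + 12 mL = 12035 μL total → factor 12035/35 = 343.86
Step 5: 65 μL brought to 600 μL → factor 600/65 = 9.2308
Overall dilution factor = 10.2 × 172.76 × 15 × 343.86 × 9.2308 = 8.39 × 10^7
Final = 1.00 mM / 8.39 × 10^7 = 1.192 × 10^-8 mM = 0.0119 nM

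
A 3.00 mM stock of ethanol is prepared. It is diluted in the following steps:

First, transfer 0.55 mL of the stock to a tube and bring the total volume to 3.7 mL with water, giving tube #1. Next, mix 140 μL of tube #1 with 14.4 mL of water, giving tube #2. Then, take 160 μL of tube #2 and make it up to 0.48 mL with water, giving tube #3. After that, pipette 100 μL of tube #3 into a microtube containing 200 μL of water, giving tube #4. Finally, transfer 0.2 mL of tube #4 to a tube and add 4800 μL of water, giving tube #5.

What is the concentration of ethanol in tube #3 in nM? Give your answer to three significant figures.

1.43 × 10^3 nM

Step 1: 0.55 mL brought to 3.7 mL → factor 3.7/0.55 = 6.7273
Step 2: 140 μL + 14.4 mL = 14540 μL total → factor 14540/140 = 103.86
Step 3: 160 μL brought to 0.48 mL → factor 480/160 = 3
Dilution factor through tube #3 = 6.7273 × 103.86 × 3 = 2096
[tube #3] = 3.00 mM / 2096 = 0.001431 mM = 1.43 × 10^3 nM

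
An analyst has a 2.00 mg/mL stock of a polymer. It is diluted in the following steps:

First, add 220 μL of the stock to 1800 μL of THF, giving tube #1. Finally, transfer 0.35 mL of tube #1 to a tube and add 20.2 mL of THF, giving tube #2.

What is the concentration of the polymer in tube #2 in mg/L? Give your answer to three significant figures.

Step 1: 220 μL + 1800 μL = 2020 μL total → factor 2020/220 = 9.1818
Step 2: 0.35 mL + 20.2 mL = 20.55 mL total → factor 20.55/0.35 = 58.714
Overall dilution factor = 9.1818 × 58.714 = 539.1
Final = 2.00 mg/mL / 539.1 = 0.003710 mg/mL = 3.71 mg/L

3.71 mg/L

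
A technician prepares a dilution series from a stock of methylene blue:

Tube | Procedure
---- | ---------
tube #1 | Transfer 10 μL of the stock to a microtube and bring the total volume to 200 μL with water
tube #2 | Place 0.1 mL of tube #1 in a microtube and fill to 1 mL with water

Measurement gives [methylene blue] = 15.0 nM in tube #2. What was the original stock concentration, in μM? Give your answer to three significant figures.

Step 1: 10 μL brought to 200 μL → factor 200/10 = 20
Step 2: 0.1 mL brought to 1 mL → factor 1/0.1 = 10
Overall dilution factor = 20 × 10 = 200
Stock = 15.0 nM × 200 = 3000 nM = 3.00 μM

3.00 μM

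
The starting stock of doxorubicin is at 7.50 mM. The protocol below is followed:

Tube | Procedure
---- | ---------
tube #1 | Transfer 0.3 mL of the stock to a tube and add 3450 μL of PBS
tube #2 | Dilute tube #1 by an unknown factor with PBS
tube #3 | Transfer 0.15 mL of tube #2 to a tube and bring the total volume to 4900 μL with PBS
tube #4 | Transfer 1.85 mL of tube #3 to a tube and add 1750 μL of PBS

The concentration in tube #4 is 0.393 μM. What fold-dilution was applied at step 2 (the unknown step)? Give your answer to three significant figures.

Step 1: 0.3 mL + 3450 μL = 3.75 mL total → factor 3.75/0.3 = 12.5
Step 2: unknown factor x
Step 3: 0.15 mL brought to 4900 μL → factor 4.9/0.15 = 32.667
Step 4: 1.85 mL + 1750 μL = 3.6 mL total → factor 3.6/1.85 = 1.9459
Product of known-step factors = 794.59
Overall factor = 7.50 mM / (0.393 μM) = 19084
x = 19084 / 794.59 = 24.0

24.0-fold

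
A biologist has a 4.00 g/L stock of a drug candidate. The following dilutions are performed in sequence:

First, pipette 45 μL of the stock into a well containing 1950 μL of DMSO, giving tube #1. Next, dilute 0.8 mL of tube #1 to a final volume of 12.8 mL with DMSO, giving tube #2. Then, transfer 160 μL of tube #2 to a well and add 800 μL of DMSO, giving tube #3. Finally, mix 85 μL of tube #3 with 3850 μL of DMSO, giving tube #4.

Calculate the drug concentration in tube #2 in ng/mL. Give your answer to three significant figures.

5.64 × 10^3 ng/mL

Step 1: 45 μL + 1950 μL = 1995 μL total → factor 1995/45 = 44.333
Step 2: 0.8 mL brought to 12.8 mL → factor 12.8/0.8 = 16
Dilution factor through tube #2 = 44.333 × 16 = 709.33
[tube #2] = 4.00 g/L / 709.33 = 0.005639 g/L = 5.64 × 10^3 ng/mL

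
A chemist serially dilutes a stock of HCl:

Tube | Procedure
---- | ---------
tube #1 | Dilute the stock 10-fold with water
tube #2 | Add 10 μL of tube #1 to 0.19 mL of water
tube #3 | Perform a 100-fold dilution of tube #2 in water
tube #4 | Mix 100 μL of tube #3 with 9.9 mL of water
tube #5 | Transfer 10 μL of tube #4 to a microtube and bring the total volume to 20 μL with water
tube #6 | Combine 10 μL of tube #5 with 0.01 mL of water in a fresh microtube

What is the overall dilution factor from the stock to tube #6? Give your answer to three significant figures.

8.00 × 10^6

Step 1: 10-fold → factor 10
Step 2: 10 μL + 0.19 mL = 200 μL total → factor 200/10 = 20
Step 3: 100-fold → factor 100
Step 4: 100 μL + 9.9 mL = 10000 μL total → factor 10000/100 = 100
Step 5: 10 μL brought to 20 μL → factor 20/10 = 2
Step 6: 10 μL + 0.01 mL = 20 μL total → factor 20/10 = 2
Overall dilution factor = 10 × 20 × 100 × 100 × 2 × 2 = 8 × 10^6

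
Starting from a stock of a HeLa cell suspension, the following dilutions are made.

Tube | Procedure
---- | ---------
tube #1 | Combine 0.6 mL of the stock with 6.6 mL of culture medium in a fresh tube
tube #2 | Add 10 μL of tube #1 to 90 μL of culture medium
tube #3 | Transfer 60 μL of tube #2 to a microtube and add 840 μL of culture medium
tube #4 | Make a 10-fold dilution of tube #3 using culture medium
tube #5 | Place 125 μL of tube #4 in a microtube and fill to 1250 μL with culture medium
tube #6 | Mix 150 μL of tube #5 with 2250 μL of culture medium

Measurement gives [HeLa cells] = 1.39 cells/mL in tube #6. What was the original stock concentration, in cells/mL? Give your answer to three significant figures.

4.00 × 10^6 cells/mL

Step 1: 0.6 mL + 6.6 mL = 7.2 mL total → factor 7.2/0.6 = 12
Step 2: 10 μL + 90 μL = 100 μL total → factor 100/10 = 10
Step 3: 60 μL + 840 μL = 900 μL total → factor 900/60 = 15
Step 4: 10-fold → factor 10
Step 5: 125 μL brought to 1250 μL → factor 1250/125 = 10
Step 6: 150 μL + 2250 μL = 2400 μL total → factor 2400/150 = 16
Overall dilution factor = 12 × 10 × 15 × 10 × 10 × 16 = 2.88 × 10^6
Stock = 1.39 cells/mL × 2.88 × 10^6 = 4.00 × 10^6 cells/mL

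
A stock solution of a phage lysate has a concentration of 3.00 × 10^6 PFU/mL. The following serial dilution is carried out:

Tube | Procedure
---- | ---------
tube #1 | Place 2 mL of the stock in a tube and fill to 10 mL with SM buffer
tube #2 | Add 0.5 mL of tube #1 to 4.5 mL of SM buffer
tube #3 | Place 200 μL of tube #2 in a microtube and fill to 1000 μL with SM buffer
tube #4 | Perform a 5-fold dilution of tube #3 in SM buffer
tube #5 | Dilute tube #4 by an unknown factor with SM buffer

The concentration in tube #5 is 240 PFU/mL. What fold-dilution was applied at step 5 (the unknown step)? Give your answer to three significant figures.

Step 1: 2 mL brought to 10 mL → factor 10/2 = 5
Step 2: 0.5 mL + 4.5 mL = 5 mL total → factor 5/0.5 = 10
Step 3: 200 μL brought to 1000 μL → factor 1000/200 = 5
Step 4: 5-fold → factor 5
Step 5: unknown factor x
Product of known-step factors = 1250
Overall factor = 3.00 × 10^6 PFU/mL / (240 PFU/mL) = 12500
x = 12500 / 1250 = 10.0

10.0-fold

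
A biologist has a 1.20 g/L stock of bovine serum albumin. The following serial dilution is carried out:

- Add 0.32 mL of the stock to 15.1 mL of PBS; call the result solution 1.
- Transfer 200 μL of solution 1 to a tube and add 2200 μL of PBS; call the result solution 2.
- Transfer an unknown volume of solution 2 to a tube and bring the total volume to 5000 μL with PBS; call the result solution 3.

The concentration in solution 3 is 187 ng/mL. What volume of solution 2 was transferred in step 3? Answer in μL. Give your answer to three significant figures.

Step 1: 0.32 mL + 15.1 mL = 15.42 mL total → factor 15.42/0.32 = 48.188
Step 2: 200 μL + 2200 μL = 2400 μL total → factor 2400/200 = 12
Step 3: v brought to 5000 μL → factor = 5000 μL/v
Product of known-step factors = 578.25
Overall factor = 1.20 g/L / (187 ng/mL) = 6417.1
Step-3 factor = 6417.1 / 578.25 = 11.097
v = 5000 μL / 11.097 = 451 μL

451 μL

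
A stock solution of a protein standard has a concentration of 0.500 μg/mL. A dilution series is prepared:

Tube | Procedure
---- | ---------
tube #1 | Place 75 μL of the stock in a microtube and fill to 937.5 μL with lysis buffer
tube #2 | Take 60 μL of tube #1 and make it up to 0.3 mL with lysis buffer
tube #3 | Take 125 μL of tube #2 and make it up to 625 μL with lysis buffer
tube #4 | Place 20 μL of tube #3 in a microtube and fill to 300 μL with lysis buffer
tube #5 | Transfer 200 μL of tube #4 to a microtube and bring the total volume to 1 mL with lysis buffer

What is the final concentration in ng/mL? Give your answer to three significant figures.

0.0213 ng/mL

Step 1: 75 μL brought to 937.5 μL → factor 937.5/75 = 12.5
Step 2: 60 μL brought to 0.3 mL → factor 300/60 = 5
Step 3: 125 μL brought to 625 μL → factor 625/125 = 5
Step 4: 20 μL brought to 300 μL → factor 300/20 = 15
Step 5: 200 μL brought to 1 mL → factor 1000/200 = 5
Overall dilution factor = 12.5 × 5 × 5 × 15 × 5 = 23438
Final = 0.500 μg/mL / 23438 = 2.133 × 10^-5 μg/mL = 0.0213 ng/mL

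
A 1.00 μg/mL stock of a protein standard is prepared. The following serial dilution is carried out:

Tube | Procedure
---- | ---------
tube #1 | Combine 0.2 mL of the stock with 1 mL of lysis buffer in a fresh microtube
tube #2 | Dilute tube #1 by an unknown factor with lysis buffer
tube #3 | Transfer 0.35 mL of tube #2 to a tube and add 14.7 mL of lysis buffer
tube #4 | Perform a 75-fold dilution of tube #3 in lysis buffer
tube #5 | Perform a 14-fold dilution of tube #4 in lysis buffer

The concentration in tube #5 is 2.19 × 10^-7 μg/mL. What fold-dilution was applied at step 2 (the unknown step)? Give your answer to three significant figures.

16.9-fold

Step 1: 0.2 mL + 1 mL = 1.2 mL total → factor 1.2/0.2 = 6
Step 2: unknown factor x
Step 3: 0.35 mL + 14.7 mL = 15.05 mL total → factor 15.05/0.35 = 43
Step 4: 75-fold → factor 75
Step 5: 14-fold → factor 14
Product of known-step factors = 2.709 × 10^5
Overall factor = 1.00 μg/mL / (2.19 × 10^-7 μg/mL) = 4.5662 × 10^6
x = 4.5662 × 10^6 / 2.709 × 10^5 = 16.9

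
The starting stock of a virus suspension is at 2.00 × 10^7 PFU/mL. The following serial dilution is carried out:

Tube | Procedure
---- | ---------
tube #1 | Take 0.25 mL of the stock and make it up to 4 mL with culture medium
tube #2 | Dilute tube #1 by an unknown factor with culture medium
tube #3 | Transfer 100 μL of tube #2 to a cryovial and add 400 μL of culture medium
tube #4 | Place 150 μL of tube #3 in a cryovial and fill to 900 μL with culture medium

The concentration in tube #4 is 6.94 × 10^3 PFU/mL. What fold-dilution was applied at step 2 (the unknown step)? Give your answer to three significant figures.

6.00-fold

Step 1: 0.25 mL brought to 4 mL → factor 4/0.25 = 16
Step 2: unknown factor x
Step 3: 100 μL + 400 μL = 500 μL total → factor 500/100 = 5
Step 4: 150 μL brought to 900 μL → factor 900/150 = 6
Product of known-step factors = 480
Overall factor = 2.00 × 10^7 PFU/mL / (6.94 × 10^3 PFU/mL) = 2881.8
x = 2881.8 / 480 = 6.00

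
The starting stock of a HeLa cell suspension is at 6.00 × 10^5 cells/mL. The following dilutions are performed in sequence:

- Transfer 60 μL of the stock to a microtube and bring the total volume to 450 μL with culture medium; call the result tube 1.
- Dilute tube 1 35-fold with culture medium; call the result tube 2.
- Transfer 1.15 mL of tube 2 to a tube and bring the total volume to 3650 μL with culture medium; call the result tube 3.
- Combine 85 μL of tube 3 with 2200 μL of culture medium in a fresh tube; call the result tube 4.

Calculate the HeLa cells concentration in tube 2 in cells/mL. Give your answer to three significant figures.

2.29 × 10^3 cells/mL

Step 1: 60 μL brought to 450 μL → factor 450/60 = 7.5
Step 2: 35-fold → factor 35
Dilution factor through tube 2 = 7.5 × 35 = 262.5
[tube 2] = 6.00 × 10^5 cells/mL / 262.5 = 2.29 × 10^3 cells/mL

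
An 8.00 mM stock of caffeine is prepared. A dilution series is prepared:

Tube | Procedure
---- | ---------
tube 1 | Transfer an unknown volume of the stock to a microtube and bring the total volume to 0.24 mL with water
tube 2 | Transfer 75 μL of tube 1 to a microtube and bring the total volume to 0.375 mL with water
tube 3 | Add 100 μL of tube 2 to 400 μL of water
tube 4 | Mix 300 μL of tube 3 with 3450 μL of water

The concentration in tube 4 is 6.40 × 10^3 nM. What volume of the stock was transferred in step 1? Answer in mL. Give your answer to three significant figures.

Step 1: v brought to 0.24 mL → factor = 0.24 mL/v
Step 2: 75 μL brought to 0.375 mL → factor 375/75 = 5
Step 3: 100 μL + 400 μL = 500 μL total → factor 500/100 = 5
Step 4: 300 μL + 3450 μL = 3750 μL total → factor 3750/300 = 12.5
Product of known-step factors = 312.5
Overall factor = 8.00 mM / (6.40 × 10^3 nM) = 1250
Step-1 factor = 1250 / 312.5 = 4
v = 0.24 mL / 4 = 0.0600 mL

0.0600 mL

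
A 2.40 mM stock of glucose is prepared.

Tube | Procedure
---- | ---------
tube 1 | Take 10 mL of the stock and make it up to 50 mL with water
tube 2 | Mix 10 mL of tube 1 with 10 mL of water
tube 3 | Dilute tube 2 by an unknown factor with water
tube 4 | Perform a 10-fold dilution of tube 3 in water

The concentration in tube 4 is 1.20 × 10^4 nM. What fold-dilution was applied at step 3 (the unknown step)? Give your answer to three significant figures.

2.00-fold

Step 1: 10 mL brought to 50 mL → factor 50/10 = 5
Step 2: 10 mL + 10 mL = 20 mL total → factor 20/10 = 2
Step 3: unknown factor x
Step 4: 10-fold → factor 10
Product of known-step factors = 100
Overall factor = 2.40 mM / (1.20 × 10^4 nM) = 200
x = 200 / 100 = 2.00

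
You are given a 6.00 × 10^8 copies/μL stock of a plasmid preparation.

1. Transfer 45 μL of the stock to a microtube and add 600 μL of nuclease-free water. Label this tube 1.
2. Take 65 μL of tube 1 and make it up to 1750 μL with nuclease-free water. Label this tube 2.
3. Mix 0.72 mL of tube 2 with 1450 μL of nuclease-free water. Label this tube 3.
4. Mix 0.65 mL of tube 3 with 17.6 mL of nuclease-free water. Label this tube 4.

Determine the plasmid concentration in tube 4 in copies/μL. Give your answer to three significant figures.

Step 1: 45 μL + 600 μL = 645 μL total → factor 645/45 = 14.333
Step 2: 65 μL brought to 1750 μL → factor 1750/65 = 26.923
Step 3: 0.72 mL + 1450 μL = 2.17 mL total → factor 2.17/0.72 = 3.0139
Step 4: 0.65 mL + 17.6 mL = 18.25 mL total → factor 18.25/0.65 = 28.077
Overall dilution factor = 14.333 × 26.923 × 3.0139 × 28.077 = 32655
Final = 6.00 × 10^8 copies/μL / 32655 = 1.84 × 10^4 copies/μL

1.84 × 10^4 copies/μL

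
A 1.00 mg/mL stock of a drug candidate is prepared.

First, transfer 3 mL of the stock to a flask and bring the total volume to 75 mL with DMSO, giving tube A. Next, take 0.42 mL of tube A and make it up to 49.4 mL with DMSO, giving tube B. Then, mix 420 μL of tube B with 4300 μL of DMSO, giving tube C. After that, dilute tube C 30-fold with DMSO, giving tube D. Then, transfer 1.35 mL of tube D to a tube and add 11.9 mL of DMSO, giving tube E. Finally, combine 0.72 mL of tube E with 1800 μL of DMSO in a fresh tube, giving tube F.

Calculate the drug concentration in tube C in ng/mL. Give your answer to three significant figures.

30.3 ng/mL

Step 1: 3 mL brought to 75 mL → factor 75/3 = 25
Step 2: 0.42 mL brought to 49.4 mL → factor 49.4/0.42 = 117.62
Step 3: 420 μL + 4300 μL = 4720 μL total → factor 4720/420 = 11.238
Dilution factor through tube C = 25 × 117.62 × 11.238 = 33045
[tube C] = 1.00 mg/mL / 33045 = 3.026 × 10^-5 mg/mL = 30.3 ng/mL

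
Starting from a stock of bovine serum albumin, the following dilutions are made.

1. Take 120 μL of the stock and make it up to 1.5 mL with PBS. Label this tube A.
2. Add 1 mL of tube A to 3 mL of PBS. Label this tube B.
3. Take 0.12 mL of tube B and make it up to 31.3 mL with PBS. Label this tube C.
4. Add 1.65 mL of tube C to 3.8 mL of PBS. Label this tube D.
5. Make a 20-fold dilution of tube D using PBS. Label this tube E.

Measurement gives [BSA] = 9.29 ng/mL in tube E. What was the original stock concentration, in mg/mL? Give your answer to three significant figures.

8.00 mg/mL

Step 1: 120 μL brought to 1.5 mL → factor 1500/120 = 12.5
Step 2: 1 mL + 3 mL = 4 mL total → factor 4/1 = 4
Step 3: 0.12 mL brought to 31.3 mL → factor 31.3/0.12 = 260.83
Step 4: 1.65 mL + 3.8 mL = 5.45 mL total → factor 5.45/1.65 = 3.303
Step 5: 20-fold → factor 20
Overall dilution factor = 12.5 × 4 × 260.83 × 3.303 × 20 = 8.6154 × 10^5
Stock = 9.29 ng/mL × 8.6154 × 10^5 = 8.004 × 10^6 ng/mL = 8.00 mg/mL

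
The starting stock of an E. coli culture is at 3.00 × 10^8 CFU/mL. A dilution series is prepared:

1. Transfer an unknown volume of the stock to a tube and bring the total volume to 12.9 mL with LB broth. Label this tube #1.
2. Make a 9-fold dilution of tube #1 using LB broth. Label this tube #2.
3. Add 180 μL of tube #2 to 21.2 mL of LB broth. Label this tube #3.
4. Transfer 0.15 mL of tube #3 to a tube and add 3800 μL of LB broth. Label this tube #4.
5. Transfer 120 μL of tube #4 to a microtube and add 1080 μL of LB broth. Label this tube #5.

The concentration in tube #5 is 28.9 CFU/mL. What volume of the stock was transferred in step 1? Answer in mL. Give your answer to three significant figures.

0.350 mL

Step 1: v brought to 12.9 mL → factor = 12.9 mL/v
Step 2: 9-fold → factor 9
Step 3: 180 μL + 21.2 mL = 21380 μL total → factor 21380/180 = 118.78
Step 4: 0.15 mL + 3800 μL = 3.95 mL total → factor 3.95/0.15 = 26.333
Step 5: 120 μL + 1080 μL = 1200 μL total → factor 1200/120 = 10
Product of known-step factors = 2.815 × 10^5
Overall factor = 3.00 × 10^8 CFU/mL / (28.9 CFU/mL) = 1.0381 × 10^7
Step-1 factor = 1.0381 × 10^7 / 2.815 × 10^5 = 36.876
v = 12.9 mL / 36.876 = 0.350 mL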